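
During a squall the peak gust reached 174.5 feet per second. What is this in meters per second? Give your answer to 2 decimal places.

1 ft/s = 0.3048 m/s, so 174.5 × 0.3048 = 53.19 m/s.

53.19 m/s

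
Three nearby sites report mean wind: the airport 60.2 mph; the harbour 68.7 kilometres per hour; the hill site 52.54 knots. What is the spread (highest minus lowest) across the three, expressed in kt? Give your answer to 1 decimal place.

the airport: 60.2 mph = 52.312 kt.
the harbour: 68.7 km/h = 37.095 kt.
Spread: 52.540 − 37.095 = 15.4 kt.

15.4 kt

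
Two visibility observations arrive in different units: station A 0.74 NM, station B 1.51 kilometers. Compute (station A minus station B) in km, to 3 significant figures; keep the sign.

-0.140 km

station A: 0.74 nmi = 1.37048 km.
Difference: 1.37048 − 1.51000 = -0.140 km.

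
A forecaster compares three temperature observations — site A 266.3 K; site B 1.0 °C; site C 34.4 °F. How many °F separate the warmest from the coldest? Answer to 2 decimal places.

14.73 °F

site A: 266.3 K = -6.850 °C.
site C: 34.4 °F = 1.333 °C.
Spread: 1.333 − (-6.850) = 8.183 °C = 14.73 °F.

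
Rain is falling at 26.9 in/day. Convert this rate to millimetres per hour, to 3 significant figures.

28.5 mm/hour

26.9 in/day × 25.4 mm/in × 0.0416667 day/hour = 28.5 mm/hour.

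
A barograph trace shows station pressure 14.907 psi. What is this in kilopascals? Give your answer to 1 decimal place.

102.8 kPa

1 psi = 6.89476 kPa, so 14.907 × 6.89476 = 102.8 kPa.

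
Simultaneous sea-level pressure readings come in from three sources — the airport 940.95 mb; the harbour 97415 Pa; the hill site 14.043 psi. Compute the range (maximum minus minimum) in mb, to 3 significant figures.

33.2 mb

the harbour: 97415 Pa = 974.150 mb.
the hill site: 14.043 psi = 968.231 mb.
Spread: 974.150 − 940.950 = 33.2 mb.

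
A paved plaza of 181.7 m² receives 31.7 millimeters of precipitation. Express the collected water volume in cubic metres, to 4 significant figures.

1 mm over 1 m² is 1 L, so volume = 31.7 × 181.7 = 5759.89 L = 5.760 m³.

5.760 cubic metres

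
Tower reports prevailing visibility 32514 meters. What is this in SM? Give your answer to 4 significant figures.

1 m = 0.000621371 SM, so 32514 × 0.000621371 = 20.20 SM.

20.20 SM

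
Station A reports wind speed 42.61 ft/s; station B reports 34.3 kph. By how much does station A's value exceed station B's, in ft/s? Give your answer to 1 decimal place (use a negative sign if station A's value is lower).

11.4 ft/s

station B: 34.3 km/h = 31.259 ft/s.
Difference: 42.610 − 31.259 = 11.4 ft/s.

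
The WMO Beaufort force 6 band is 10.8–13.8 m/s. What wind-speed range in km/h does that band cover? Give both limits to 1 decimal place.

38.9 to 49.7 km/h

10.8–13.8 m/s × 3.6 = 38.9–49.7 km/h.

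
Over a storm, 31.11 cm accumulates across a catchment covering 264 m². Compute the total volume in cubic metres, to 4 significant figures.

Depth: 31.11 cm × 10 = 311.1 mm.
1 mm over 1 m² is 1 L, so volume = 311.1 × 264 = 82130.4 L = 82.13 m³.

82.13 cubic metres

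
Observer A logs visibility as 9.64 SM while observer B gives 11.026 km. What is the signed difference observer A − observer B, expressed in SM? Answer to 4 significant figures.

observer B: 11.026 km = 6.85124 SM.
Difference: 9.64000 − 6.85124 = 2.789 SM.

2.789 SM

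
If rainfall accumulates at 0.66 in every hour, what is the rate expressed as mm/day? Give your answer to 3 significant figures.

402 mm/day

0.66 in/hour × 25.4 mm/in × 24 hour/day = 402 mm/day.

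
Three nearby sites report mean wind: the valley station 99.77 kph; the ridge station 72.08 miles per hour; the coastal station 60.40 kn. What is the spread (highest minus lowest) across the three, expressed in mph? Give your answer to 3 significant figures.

the valley station: 99.77 km/h = 61.994 mph.
the coastal station: 60.40 kt = 69.507 mph.
Spread: 72.080 − 61.994 = 10.1 mph.

10.1 mph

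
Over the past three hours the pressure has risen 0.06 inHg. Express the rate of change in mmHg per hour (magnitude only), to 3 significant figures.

0.508 mmHg per hour

0.06 inHg / 3 h × 25.4 mmHg/inHg = 0.508 mmHg/h.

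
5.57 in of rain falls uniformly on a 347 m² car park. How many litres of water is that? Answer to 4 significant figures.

Depth: 5.57 in × 25.4 = 141.478 mm.
1 mm over 1 m² is 1 L, so volume = 141.478 × 347 = 49092.866 L ≈ 49090 L.

49090 litres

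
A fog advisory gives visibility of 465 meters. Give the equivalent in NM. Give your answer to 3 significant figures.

0.251 nmi

1 m = 0.000539957 nmi, so 465 × 0.000539957 = 0.251 nmi.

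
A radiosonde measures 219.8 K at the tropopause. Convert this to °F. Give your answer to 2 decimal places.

-64.03 °F

First to °C: -53.35 °C.
Then to °F: -64.03 °F.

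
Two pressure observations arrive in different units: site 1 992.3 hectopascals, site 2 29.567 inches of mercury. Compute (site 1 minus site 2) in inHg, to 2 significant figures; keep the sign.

site 1: 992.3 hPa = 29.3026 inHg.
Difference: 29.3026 − 29.5670 = -0.26 inHg.

-0.26 inHg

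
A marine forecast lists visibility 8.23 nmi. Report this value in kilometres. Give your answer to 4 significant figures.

1 nmi = 1.852 km, so 8.23 × 1.852 = 15.24 km.

15.24 km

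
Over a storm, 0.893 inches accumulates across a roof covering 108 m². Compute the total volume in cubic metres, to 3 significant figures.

2.45 cubic metres

Depth: 0.893 in × 25.4 = 22.6822 mm.
1 mm over 1 m² is 1 L, so volume = 22.6822 × 108 = 2449.6776 L = 2.45 m³.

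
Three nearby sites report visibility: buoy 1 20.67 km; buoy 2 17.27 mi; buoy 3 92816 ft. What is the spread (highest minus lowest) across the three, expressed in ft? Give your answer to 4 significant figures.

25000 ft

buoy 1: 20.67 km = 67814.96 ft.
buoy 2: 17.27 SM = 91185.60 ft.
Spread: 92816.00 − 67814.96 = 25000 ft.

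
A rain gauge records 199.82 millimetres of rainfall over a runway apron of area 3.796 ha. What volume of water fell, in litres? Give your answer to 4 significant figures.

7585000 litres

Area: 3.796 ha = 37960 m².
1 mm over 1 m² is 1 L, so volume = 199.82 × 37960 = 7585167.2 L ≈ 7585000 L.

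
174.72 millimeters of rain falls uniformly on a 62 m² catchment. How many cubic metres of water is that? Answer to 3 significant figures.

10.8 cubic metres

1 mm over 1 m² is 1 L, so volume = 174.72 × 62 = 10832.64 L = 10.8 m³.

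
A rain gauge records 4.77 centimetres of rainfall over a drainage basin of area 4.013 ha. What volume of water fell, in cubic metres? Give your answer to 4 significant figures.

1914 cubic metres

Depth: 4.77 cm × 10 = 47.7 mm.
Area: 4.013 ha = 40130 m².
1 mm over 1 m² is 1 L, so volume = 47.7 × 40130 = 1914201 L = 1914 m³.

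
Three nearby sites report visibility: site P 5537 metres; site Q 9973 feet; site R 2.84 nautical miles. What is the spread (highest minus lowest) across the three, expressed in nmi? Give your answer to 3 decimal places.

site P: 5537 m = 2.98974 nmi.
site Q: 9973 ft = 1.64134 nmi.
Spread: 2.98974 − 1.64134 = 1.348 nmi.

1.348 nmi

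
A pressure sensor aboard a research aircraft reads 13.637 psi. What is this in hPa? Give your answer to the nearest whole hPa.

1 psi = 68.9476 hPa, so 13.637 × 68.9476 = 940 hPa.

940 hPa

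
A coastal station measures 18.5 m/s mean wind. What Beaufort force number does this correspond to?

18.5 m/s lies in the Beaufort 8 band (gale, 17.2–20.7 m/s).

Beaufort force 8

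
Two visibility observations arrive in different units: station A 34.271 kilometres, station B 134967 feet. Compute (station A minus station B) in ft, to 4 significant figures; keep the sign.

station A: 34.271 km = 112437.66 ft.
Difference: 112437.66 − 134967.00 = -22530 ft.

-22530 ft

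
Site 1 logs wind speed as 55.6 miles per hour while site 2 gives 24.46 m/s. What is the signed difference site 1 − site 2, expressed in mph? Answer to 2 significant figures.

0.88 mph

site 2: 24.46 m/s = 54.7155 mph.
Difference: 55.6000 − 54.7155 = 0.88 mph.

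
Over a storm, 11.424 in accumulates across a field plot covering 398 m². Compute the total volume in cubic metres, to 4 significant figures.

Depth: 11.424 in × 25.4 = 290.1696 mm.
1 mm over 1 m² is 1 L, so volume = 290.1696 × 398 = 115487.5 L = 115.5 m³.

115.5 cubic metres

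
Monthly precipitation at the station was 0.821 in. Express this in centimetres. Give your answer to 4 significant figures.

1 in = 2.54 cm, so 0.821 × 2.54 = 2.085 cm.

2.085 cm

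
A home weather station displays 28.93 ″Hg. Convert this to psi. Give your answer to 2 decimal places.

14.21 psi

1 inHg = 0.491154 psi, so 28.93 × 0.491154 = 14.21 psi.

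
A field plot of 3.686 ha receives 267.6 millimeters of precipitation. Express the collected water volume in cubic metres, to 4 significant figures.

9864 cubic metres

Area: 3.686 ha = 36860 m².
1 mm over 1 m² is 1 L, so volume = 267.6 × 36860 = 9863736 L = 9864 m³.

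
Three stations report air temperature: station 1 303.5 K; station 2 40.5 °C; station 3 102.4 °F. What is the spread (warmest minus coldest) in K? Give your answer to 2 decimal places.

10.15 K

station 1: 303.5 K = 30.350 °C.
station 3: 102.4 °F = 39.111 °C.
Spread: 40.500 − 30.350 = 10.150 °C.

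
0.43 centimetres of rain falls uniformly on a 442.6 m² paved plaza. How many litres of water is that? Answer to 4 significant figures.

1903 litres

Depth: 0.43 cm × 10 = 4.3 mm.
1 mm over 1 m² is 1 L, so volume = 4.3 × 442.6 = 1903.18 L ≈ 1903 L.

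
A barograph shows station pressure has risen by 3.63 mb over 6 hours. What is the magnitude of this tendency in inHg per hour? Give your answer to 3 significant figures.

3.63 mb / 6 h × 0.02953 inHg/mb = 0.0179 inHg/h.

0.0179 inHg per hour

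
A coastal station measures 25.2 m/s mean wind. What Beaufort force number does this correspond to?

Beaufort force 10

25.2 m/s lies in the Beaufort 10 band (storm, 24.5–28.4 m/s).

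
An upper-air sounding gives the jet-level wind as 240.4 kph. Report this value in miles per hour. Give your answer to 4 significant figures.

1 km/h = 0.621371 mph, so 240.4 × 0.621371 = 149.4 mph.

149.4 mph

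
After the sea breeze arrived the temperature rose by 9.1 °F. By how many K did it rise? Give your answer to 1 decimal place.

Converting a difference, only the 9/5 scale factor applies: ΔK = 9.1 × 0.5556 = 5.1 K.

5.1 K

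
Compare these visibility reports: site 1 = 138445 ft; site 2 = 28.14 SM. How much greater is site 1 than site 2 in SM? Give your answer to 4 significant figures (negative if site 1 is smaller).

-1.919 SM

site 1: 138445 ft = 26.22064 SM.
Difference: 26.22064 − 28.14000 = -1.919 SM.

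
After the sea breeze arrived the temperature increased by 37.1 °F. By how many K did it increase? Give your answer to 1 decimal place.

Converting a difference, only the 9/5 scale factor applies: ΔK = 37.1 × 0.5556 = 20.6 K.

20.6 K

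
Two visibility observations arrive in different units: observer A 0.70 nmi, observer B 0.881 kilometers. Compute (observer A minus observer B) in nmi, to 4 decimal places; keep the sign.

observer B: 0.881 km = 0.475702 nmi.
Difference: 0.700000 − 0.475702 = 0.2243 nmi.

0.2243 nmi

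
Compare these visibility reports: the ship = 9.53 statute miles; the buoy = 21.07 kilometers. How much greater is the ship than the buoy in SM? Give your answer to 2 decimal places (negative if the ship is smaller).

the buoy: 21.07 km = 13.0923 SM.
Difference: 9.5300 − 13.0923 = -3.56 SM.

-3.56 SM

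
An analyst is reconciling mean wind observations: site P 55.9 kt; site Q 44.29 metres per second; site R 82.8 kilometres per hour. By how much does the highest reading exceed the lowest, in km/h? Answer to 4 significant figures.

site P: 55.9 kt = 103.5268 km/h.
site Q: 44.29 m/s = 159.4440 km/h.
Spread: 159.4440 − 82.8000 = 76.64 km/h.

76.64 km/h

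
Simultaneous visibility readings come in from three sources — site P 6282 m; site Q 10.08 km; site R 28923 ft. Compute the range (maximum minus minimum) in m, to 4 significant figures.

site Q: 10.08 km = 10080.00 m.
site R: 28923 ft = 8815.73 m.
Spread: 10080.00 − 6282.00 = 3798 m.

3798 m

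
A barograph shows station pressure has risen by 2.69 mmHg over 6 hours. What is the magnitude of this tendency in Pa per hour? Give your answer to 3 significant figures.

2.69 mmHg / 6 h × 133.322 Pa/mmHg = 59.8 Pa/h.

59.8 Pa per hour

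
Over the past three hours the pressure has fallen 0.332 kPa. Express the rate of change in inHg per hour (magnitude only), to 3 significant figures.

0.332 kPa / 3 h × 0.2953 inHg/kPa = 0.0327 inHg/h.

0.0327 inHg per hour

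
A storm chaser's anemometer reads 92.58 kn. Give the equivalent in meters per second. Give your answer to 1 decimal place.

1 kt = 0.514444 m/s, so 92.58 × 0.514444 = 47.6 m/s.

47.6 m/s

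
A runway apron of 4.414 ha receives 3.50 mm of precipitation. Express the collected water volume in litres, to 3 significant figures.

Area: 4.414 ha = 44140 m².
1 mm over 1 m² is 1 L, so volume = 3.5 × 44140 = 154490 L ≈ 154000 L.

154000 litres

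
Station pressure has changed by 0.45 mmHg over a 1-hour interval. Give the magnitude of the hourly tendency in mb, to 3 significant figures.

0.600 mb per hour

0.45 mmHg / 1 h × 1.33322 mb/mmHg = 0.600 mb/h.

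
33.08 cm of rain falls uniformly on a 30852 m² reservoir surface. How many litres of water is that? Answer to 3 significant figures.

Depth: 33.08 cm × 10 = 330.8 mm.
1 mm over 1 m² is 1 L, so volume = 330.8 × 30852 = 10205842 L ≈ 10200000 L.

10200000 litres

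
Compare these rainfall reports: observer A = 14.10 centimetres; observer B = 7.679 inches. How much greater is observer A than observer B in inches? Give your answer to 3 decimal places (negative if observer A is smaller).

observer A: 14.10 cm = 5.55118 in.
Difference: 5.55118 − 7.67900 = -2.128 in.

-2.128 in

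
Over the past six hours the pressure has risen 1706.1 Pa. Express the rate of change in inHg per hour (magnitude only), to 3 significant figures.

0.0840 inHg per hour

1706.1 Pa / 6 h × 0.0002953 inHg/Pa = 0.0840 inHg/h.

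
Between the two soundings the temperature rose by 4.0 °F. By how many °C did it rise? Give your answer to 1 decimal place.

2.2 °C

A change of 1 °C equals a change of 1.8 °F: Δ°C = 4.0 × 0.5556 = 2.2 °C.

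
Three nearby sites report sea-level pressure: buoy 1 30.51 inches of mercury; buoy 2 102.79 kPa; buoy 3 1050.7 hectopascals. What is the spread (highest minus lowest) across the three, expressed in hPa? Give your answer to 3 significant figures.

buoy 1: 30.51 inHg = 1033.187 hPa.
buoy 2: 102.79 kPa = 1027.900 hPa.
Spread: 1050.700 − 1027.900 = 22.8 hPa.

22.8 hPa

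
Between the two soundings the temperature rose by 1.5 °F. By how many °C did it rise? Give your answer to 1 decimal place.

A change of 1 °C equals a change of 1.8 °F: Δ°C = 1.5 × 0.5556 = 0.8 °C.

0.8 °C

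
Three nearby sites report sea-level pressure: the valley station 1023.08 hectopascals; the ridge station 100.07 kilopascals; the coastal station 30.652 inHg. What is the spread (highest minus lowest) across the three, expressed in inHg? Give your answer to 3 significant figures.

1.10 inHg

the valley station: 1023.08 hPa = 30.2115 inHg.
the ridge station: 100.07 kPa = 29.5507 inHg.
Spread: 30.6520 − 29.5507 = 1.10 inHg.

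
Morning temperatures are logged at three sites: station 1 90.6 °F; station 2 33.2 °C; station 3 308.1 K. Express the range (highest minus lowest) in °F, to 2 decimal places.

station 1: 90.6 °F = 32.556 °C.
station 3: 308.1 K = 34.950 °C.
Spread: 34.950 − 32.556 = 2.394 °C = 4.31 °F.

4.31 °F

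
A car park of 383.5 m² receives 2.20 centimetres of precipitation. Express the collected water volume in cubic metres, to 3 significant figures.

Depth: 2.20 cm × 10 = 22 mm.
1 mm over 1 m² is 1 L, so volume = 22 × 383.5 = 8437 L = 8.44 m³.

8.44 cubic metres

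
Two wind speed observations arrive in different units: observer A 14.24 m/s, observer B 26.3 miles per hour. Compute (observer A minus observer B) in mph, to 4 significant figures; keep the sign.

5.554 mph

observer A: 14.24 m/s = 31.85397 mph.
Difference: 31.85397 − 26.30000 = 5.554 mph.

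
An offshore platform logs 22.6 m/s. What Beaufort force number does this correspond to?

Beaufort force 9

22.6 m/s lies in the Beaufort 9 band (strong gale, 20.8–24.4 m/s).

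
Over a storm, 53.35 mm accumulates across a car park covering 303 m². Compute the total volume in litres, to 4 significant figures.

1 mm over 1 m² is 1 L, so volume = 53.35 × 303 = 16165.05 L ≈ 16170 L.

16170 litres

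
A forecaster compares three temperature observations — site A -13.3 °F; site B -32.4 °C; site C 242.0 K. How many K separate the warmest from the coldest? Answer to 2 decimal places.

site A: -13.3 °F = -25.167 °C.
site C: 242.0 K = -31.150 °C.
Spread: (-25.167) − (-32.400) = 7.233 °C.

7.23 K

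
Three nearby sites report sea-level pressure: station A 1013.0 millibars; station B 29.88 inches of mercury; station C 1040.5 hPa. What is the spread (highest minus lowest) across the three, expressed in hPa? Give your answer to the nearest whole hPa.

29 hPa

station A: 1013.0 mb = 1013.00 hPa.
station B: 29.88 inHg = 1011.85 hPa.
Spread: 1040.50 − 1011.85 = 29 hPa.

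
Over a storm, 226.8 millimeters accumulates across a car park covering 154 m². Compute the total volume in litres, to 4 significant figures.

34930 litres

1 mm over 1 m² is 1 L, so volume = 226.8 × 154 = 34927.2 L ≈ 34930 L.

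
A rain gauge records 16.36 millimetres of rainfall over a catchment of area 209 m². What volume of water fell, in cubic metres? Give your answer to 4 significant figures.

3.419 cubic metres

1 mm over 1 m² is 1 L, so volume = 16.36 × 209 = 3419.24 L = 3.419 m³.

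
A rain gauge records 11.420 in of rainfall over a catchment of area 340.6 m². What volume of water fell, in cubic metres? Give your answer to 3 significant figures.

Depth: 11.420 in × 25.4 = 290.068 mm.
1 mm over 1 m² is 1 L, so volume = 290.068 × 340.6 = 98797.161 L = 98.8 m³.

98.8 cubic metres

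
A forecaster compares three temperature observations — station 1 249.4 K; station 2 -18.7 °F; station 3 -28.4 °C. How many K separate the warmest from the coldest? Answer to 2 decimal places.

4.65 K

station 1: 249.4 K = -23.750 °C.
station 2: -18.7 °F = -28.167 °C.
Spread: (-23.750) − (-28.400) = 4.650 °C.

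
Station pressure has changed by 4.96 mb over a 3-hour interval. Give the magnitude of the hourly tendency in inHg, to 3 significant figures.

0.0488 inHg per hour

4.96 mb / 3 h × 0.02953 inHg/mb = 0.0488 inHg/h.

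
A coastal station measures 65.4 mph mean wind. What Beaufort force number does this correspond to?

Beaufort force 11

65.4 mph = 29.2 m/s, which is Beaufort 11 (violent storm, 28.5–32.6 m/s).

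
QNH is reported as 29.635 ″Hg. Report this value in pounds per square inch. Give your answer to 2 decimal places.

14.56 psi

1 inHg = 0.491154 psi, so 29.635 × 0.491154 = 14.56 psi.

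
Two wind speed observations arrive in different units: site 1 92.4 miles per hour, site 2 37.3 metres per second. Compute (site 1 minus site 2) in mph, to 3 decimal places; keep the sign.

8.962 mph

site 2: 37.3 m/s = 83.43772 mph.
Difference: 92.40000 − 83.43772 = 8.962 mph.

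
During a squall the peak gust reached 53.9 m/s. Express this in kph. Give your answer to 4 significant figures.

194.0 km/h

1 m/s = 3.6 km/h, so 53.9 × 3.6 = 194.0 km/h.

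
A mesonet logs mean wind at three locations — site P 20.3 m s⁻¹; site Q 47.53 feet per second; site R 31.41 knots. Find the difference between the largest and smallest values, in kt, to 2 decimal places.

site P: 20.3 m/s = 39.4600 kt.
site Q: 47.53 ft/s = 28.1608 kt.
Spread: 39.4600 − 28.1608 = 11.30 kt.

11.30 kt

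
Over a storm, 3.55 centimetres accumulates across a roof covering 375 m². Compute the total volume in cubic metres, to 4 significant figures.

Depth: 3.55 cm × 10 = 35.5 mm.
1 mm over 1 m² is 1 L, so volume = 35.5 × 375 = 13312.5 L = 13.31 m³.

13.31 cubic metres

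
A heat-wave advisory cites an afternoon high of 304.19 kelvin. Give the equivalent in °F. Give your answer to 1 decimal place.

First to °C: 31.04 °C.
Then to °F: 87.9 °F.

87.9 °F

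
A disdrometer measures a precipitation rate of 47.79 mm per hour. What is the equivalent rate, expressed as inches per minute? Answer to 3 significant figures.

0.0314 in/minute

47.79 mm/hour × 0.0393701 in/mm × 0.0166667 hour/minute = 0.0314 in/minute.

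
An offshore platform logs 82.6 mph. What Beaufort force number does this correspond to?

Beaufort force 12

82.6 mph = 36.9 m/s, which is Beaufort 12 (hurricane force, ≥32.7 m/s).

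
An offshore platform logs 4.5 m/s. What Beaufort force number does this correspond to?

4.5 m/s lies in the Beaufort 3 band (gentle breeze, 3.4–5.4 m/s).

Beaufort force 3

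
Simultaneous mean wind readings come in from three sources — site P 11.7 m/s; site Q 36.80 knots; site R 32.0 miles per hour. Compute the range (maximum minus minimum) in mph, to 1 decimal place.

16.2 mph

site P: 11.7 m/s = 26.172 mph.
site Q: 36.80 kt = 42.349 mph.
Spread: 42.349 − 26.172 = 16.2 mph.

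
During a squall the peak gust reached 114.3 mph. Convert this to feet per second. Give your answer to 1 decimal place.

167.6 ft/s

1 mph = 1.46667 ft/s, so 114.3 × 1.46667 = 167.6 ft/s.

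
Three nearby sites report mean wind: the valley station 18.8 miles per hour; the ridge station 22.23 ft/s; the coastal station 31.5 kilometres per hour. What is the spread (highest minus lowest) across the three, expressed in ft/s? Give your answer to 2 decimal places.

6.48 ft/s

the valley station: 18.8 mph = 27.5733 ft/s.
the coastal station: 31.5 km/h = 28.7073 ft/s.
Spread: 28.7073 − 22.2300 = 6.48 ft/s.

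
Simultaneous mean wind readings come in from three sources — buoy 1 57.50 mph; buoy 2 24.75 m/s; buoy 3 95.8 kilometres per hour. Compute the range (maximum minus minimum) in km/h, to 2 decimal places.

6.70 km/h

buoy 1: 57.50 mph = 92.5373 km/h.
buoy 2: 24.75 m/s = 89.1000 km/h.
Spread: 95.8000 − 89.1000 = 6.70 km/h.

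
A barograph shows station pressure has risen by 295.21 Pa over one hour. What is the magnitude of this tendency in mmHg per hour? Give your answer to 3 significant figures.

2.21 mmHg per hour

295.21 Pa / 1 h × 0.00750062 mmHg/Pa = 2.21 mmHg/h.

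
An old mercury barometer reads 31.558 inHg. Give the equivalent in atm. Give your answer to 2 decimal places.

1.05 atm

1 inHg = 0.0334211 atm, so 31.558 × 0.0334211 = 1.05 atm.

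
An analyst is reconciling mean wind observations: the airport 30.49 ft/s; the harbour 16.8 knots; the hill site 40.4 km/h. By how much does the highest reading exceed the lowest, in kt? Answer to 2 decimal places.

5.01 kt

the airport: 30.49 ft/s = 18.0648 kt.
the hill site: 40.4 km/h = 21.8143 kt.
Spread: 21.8143 − 16.8000 = 5.01 kt.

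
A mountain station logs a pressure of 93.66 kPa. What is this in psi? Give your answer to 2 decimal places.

13.58 psi

1 kPa = 0.145038 psi, so 93.66 × 0.145038 = 13.58 psi.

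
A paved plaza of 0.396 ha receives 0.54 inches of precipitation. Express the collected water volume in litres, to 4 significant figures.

54320 litres

Depth: 0.54 in × 25.4 = 13.716 mm.
Area: 0.396 ha = 3960 m².
1 mm over 1 m² is 1 L, so volume = 13.716 × 3960 = 54315.36 L ≈ 54320 L.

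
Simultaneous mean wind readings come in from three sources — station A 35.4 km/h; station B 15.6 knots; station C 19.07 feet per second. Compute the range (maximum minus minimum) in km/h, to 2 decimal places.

14.47 km/h

station B: 15.6 kt = 28.8912 km/h.
station C: 19.07 ft/s = 20.9251 km/h.
Spread: 35.4000 − 20.9251 = 14.47 km/h.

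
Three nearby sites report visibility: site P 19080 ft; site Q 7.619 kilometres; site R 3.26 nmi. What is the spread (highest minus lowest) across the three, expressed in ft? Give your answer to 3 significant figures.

5920 ft

site Q: 7.619 km = 24996.72 ft.
site R: 3.26 nmi = 19808.14 ft.
Spread: 24996.72 − 19080.00 = 5920 ft.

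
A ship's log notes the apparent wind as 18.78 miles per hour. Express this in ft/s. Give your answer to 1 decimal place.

1 mph = 1.46667 ft/s, so 18.78 × 1.46667 = 27.5 ft/s.

27.5 ft/s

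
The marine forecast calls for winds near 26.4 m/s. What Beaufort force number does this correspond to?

26.4 m/s lies in the Beaufort 10 band (storm, 24.5–28.4 m/s).

Beaufort force 10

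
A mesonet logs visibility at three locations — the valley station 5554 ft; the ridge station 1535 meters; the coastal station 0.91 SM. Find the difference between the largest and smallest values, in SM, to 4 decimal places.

0.1419 SM

the valley station: 5554 ft = 1.051894 SM.
the ridge station: 1535 m = 0.953805 SM.
Spread: 1.051894 − 0.910000 = 0.1419 SM.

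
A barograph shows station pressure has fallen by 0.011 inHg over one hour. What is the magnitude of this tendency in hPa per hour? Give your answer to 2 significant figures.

0.37 hPa per hour

0.011 inHg / 1 h × 33.8639 hPa/inHg = 0.37 hPa/h.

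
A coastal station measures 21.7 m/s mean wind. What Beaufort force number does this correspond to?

21.7 m/s lies in the Beaufort 9 band (strong gale, 20.8–24.4 m/s).

Beaufort force 9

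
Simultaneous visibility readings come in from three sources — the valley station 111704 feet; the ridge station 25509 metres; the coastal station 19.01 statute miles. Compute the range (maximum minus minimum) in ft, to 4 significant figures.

28010 ft

the ridge station: 25509 m = 83690.94 ft.
the coastal station: 19.01 SM = 100372.80 ft.
Spread: 111704.00 − 83690.94 = 28010 ft.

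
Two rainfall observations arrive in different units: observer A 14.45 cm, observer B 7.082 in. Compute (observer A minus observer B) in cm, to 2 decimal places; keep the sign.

-3.54 cm

observer B: 7.082 in = 17.9883 cm.
Difference: 14.4500 − 17.9883 = -3.54 cm.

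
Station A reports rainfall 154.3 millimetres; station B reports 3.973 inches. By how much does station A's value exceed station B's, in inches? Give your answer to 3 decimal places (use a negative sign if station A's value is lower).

2.102 in

station A: 154.3 mm = 6.07480 in.
Difference: 6.07480 − 3.97300 = 2.102 in.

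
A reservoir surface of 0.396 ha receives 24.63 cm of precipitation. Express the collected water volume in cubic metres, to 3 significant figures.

975 cubic metres

Depth: 24.63 cm × 10 = 246.3 mm.
Area: 0.396 ha = 3960 m².
1 mm over 1 m² is 1 L, so volume = 246.3 × 3960 = 975348 L = 975 m³.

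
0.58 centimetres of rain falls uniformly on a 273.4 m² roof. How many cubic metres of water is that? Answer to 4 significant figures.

Depth: 0.58 cm × 10 = 5.8 mm.
1 mm over 1 m² is 1 L, so volume = 5.8 × 273.4 = 1585.72 L = 1.586 m³.

1.586 cubic metres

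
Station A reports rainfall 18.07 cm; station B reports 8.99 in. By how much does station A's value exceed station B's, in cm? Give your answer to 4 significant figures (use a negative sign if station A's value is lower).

station B: 8.99 in = 22.83460 cm.
Difference: 18.07000 − 22.83460 = -4.765 cm.

-4.765 cm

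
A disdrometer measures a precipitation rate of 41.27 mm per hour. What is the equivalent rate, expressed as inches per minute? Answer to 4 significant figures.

0.02708 in/minute

41.27 mm/hour × 0.0393701 in/mm × 0.0166667 hour/minute = 0.02708 in/minute.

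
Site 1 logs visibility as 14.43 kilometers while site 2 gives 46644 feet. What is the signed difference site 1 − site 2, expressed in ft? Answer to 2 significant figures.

site 1: 14.43 km = 47342.52 ft.
Difference: 47342.52 − 46644.00 = 700 ft.

700 ft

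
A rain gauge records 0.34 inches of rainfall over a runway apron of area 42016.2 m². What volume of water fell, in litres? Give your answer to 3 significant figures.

363000 litres

Depth: 0.34 in × 25.4 = 8.636 mm.
1 mm over 1 m² is 1 L, so volume = 8.636 × 42016.2 = 362851.9 L ≈ 363000 L.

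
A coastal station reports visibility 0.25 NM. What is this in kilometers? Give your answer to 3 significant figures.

1 nmi = 1.852 km, so 0.25 × 1.852 = 0.463 km.

0.463 km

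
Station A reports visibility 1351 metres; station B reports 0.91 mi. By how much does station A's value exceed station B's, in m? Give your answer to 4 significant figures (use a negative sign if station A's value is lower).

station B: 0.91 SM = 1464.503 m.
Difference: 1351.000 − 1464.503 = -113.5 m.

-113.5 m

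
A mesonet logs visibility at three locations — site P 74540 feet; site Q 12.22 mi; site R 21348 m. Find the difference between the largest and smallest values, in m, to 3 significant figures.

site P: 74540 ft = 22719.79 m.
site Q: 12.22 SM = 19666.18 m.
Spread: 22719.79 − 19666.18 = 3050 m.

3050 m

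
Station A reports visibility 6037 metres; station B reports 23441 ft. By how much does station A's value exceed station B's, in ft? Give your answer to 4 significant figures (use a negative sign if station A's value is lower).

station A: 6037 m = 19806.43 ft.
Difference: 19806.43 − 23441.00 = -3635 ft.

-3635 ft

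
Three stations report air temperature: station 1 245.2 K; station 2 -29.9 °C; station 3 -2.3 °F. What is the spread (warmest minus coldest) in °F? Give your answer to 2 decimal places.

19.52 °F

station 1: 245.2 K = -27.950 °C.
station 3: -2.3 °F = -19.056 °C.
Spread: (-19.056) − (-29.900) = 10.844 °C = 19.52 °F.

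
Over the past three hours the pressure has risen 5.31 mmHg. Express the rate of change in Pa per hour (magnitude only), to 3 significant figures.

5.31 mmHg / 3 h × 133.322 Pa/mmHg = 236 Pa/h.

236 Pa per hour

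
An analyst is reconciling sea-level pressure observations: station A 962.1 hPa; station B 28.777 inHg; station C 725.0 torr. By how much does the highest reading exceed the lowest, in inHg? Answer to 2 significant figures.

station A: 962.1 hPa = 28.4108 inHg.
station C: 725.0 mmHg = 28.5433 inHg.
Spread: 28.7770 − 28.4108 = 0.37 inHg.

0.37 inHg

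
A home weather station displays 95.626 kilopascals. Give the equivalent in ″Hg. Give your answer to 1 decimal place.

28.2 inHg

1 kPa = 0.2953 inHg, so 95.626 × 0.2953 = 28.2 inHg.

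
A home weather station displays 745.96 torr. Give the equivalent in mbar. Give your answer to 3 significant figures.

1 mmHg = 1.33322 mb, so 745.96 × 1.33322 = 995 mb.

995 mb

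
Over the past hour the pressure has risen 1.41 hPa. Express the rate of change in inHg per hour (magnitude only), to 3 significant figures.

1.41 hPa / 1 h × 0.02953 inHg/hPa = 0.0416 inHg/h.

0.0416 inHg per hour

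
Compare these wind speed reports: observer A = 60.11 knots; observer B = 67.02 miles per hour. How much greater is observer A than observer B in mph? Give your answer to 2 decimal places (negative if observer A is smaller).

2.15 mph

observer A: 60.11 kt = 69.1734 mph.
Difference: 69.1734 − 67.0200 = 2.15 mph.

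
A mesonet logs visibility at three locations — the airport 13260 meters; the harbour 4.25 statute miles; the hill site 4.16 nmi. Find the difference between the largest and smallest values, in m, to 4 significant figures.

6420 m

the harbour: 4.25 SM = 6839.71 m.
the hill site: 4.16 nmi = 7704.32 m.
Spread: 13260.00 − 6839.71 = 6420 m.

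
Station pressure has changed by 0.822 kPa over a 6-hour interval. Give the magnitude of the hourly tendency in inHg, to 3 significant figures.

0.0405 inHg per hour

0.822 kPa / 6 h × 0.2953 inHg/kPa = 0.0405 inHg/h.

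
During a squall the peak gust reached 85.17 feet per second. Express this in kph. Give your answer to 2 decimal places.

1 ft/s = 1.09728 km/h, so 85.17 × 1.09728 = 93.46 km/h.

93.46 km/h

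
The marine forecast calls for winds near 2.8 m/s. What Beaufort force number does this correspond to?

2.8 m/s lies in the Beaufort 2 band (light breeze, 1.6–3.3 m/s).

Beaufort force 2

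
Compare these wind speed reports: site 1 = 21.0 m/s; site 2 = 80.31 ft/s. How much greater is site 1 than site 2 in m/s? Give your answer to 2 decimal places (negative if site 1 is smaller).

site 2: 80.31 ft/s = 24.4785 m/s.
Difference: 21.0000 − 24.4785 = -3.48 m/s.

-3.48 m/s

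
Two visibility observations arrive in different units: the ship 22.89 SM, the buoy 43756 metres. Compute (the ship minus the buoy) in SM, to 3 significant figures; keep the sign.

-4.30 SM

the buoy: 43756 m = 27.1887 SM.
Difference: 22.8900 − 27.1887 = -4.30 SM.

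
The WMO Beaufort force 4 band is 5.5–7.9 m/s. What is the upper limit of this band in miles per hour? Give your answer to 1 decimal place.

5.5–7.9 m/s × 2.237 = 12.3–17.7 mph.

17.7 mph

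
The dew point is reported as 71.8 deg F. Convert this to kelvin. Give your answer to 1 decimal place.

First to °C: 22.11 °C.
Then to K: 295.3 K.

295.3 K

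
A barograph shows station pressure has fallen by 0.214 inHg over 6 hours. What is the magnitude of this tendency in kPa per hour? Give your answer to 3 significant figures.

0.121 kPa per hour

0.214 inHg / 6 h × 3.38639 kPa/inHg = 0.121 kPa/h.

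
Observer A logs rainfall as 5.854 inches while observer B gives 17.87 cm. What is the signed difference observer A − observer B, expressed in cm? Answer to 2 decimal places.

-3.00 cm

observer A: 5.854 in = 14.8692 cm.
Difference: 14.8692 − 17.8700 = -3.00 cm.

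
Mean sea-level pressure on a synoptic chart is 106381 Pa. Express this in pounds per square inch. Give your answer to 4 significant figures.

15.43 psi

1 Pa = 0.000145038 psi, so 106381 × 0.000145038 = 15.43 psi.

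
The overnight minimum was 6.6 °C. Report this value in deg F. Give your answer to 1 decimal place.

°F = °C × 9/5 + 32 = 6.6 × 1.8 + 32 = 43.9 °F.

43.9 °F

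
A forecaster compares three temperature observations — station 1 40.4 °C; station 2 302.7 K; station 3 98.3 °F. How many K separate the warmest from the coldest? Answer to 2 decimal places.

10.85 K

station 2: 302.7 K = 29.550 °C.
station 3: 98.3 °F = 36.833 °C.
Spread: 40.400 − 29.550 = 10.850 °C.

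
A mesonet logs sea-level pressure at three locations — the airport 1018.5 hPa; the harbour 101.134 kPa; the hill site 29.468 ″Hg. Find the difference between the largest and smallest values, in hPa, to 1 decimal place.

the harbour: 101.134 kPa = 1011.340 hPa.
the hill site: 29.468 inHg = 997.901 hPa.
Spread: 1018.500 − 997.901 = 20.6 hPa.

20.6 hPa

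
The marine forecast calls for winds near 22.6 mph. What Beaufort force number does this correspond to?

22.6 mph = 10.1 m/s, which is Beaufort 5 (fresh breeze, 8.0–10.7 m/s).

Beaufort force 5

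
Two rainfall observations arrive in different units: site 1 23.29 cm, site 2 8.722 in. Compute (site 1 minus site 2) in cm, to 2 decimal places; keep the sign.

1.14 cm

site 2: 8.722 in = 22.1539 cm.
Difference: 23.2900 − 22.1539 = 1.14 cm.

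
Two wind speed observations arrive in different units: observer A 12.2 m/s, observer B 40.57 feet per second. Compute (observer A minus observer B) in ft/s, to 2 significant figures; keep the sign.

observer A: 12.2 m/s = 40.0262 ft/s.
Difference: 40.0262 − 40.5700 = -0.54 ft/s.

-0.54 ft/s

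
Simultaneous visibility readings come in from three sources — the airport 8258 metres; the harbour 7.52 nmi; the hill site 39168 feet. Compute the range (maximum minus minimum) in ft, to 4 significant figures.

the airport: 8258 m = 27093.18 ft.
the harbour: 7.52 nmi = 45692.39 ft.
Spread: 45692.39 − 27093.18 = 18600 ft.

18600 ft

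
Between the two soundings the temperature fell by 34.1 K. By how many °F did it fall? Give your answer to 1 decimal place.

61.4 °F

A change of 1 °C equals a change of 1.8 °F: Δ°F = 34.1 × 1.8 = 61.4 °F.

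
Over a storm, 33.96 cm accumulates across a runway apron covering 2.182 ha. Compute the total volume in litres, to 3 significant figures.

Depth: 33.96 cm × 10 = 339.6 mm.
Area: 2.182 ha = 21820 m².
1 mm over 1 m² is 1 L, so volume = 339.6 × 21820 = 7410072 L ≈ 7410000 L.

7410000 litres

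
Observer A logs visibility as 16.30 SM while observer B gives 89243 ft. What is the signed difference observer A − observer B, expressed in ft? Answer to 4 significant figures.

-3179 ft

observer A: 16.30 SM = 86064.00 ft.
Difference: 86064.00 − 89243.00 = -3179 ft.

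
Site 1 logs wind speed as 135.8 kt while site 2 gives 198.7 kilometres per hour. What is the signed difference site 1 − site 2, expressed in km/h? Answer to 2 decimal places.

site 1: 135.8 kt = 251.5016 km/h.
Difference: 251.5016 − 198.7000 = 52.80 km/h.

52.80 km/h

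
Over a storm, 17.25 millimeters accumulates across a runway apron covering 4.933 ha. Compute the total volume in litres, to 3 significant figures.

Area: 4.933 ha = 49330 m².
1 mm over 1 m² is 1 L, so volume = 17.25 × 49330 = 850942.5 L ≈ 851000 L.

851000 litres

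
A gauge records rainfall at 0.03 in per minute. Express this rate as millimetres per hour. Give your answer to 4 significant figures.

45.72 mm/hour

0.03 in/minute × 25.4 mm/in × 60 minute/hour = 45.72 mm/hour.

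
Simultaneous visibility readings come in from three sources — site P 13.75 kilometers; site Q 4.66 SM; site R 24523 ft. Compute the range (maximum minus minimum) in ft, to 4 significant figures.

site P: 13.75 km = 45111.55 ft.
site Q: 4.66 SM = 24604.80 ft.
Spread: 45111.55 − 24523.00 = 20590 ft.

20590 ft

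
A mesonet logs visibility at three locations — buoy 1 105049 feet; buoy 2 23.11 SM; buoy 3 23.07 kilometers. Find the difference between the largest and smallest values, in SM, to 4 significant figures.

buoy 1: 105049 ft = 19.89564 SM.
buoy 3: 23.07 km = 14.33503 SM.
Spread: 23.11000 − 14.33503 = 8.775 SM.

8.775 SM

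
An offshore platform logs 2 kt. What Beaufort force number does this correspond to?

2 kt lies in the Beaufort 1 band (light air, 1–3 kt).

Beaufort force 1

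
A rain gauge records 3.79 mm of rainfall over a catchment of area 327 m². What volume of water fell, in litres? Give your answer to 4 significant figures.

1 mm over 1 m² is 1 L, so volume = 3.79 × 327 = 1239.33 L ≈ 1239 L.

1239 litres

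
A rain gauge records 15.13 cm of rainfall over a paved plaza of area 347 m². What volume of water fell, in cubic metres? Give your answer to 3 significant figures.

Depth: 15.13 cm × 10 = 151.3 mm.
1 mm over 1 m² is 1 L, so volume = 151.3 × 347 = 52501.1 L = 52.5 m³.

52.5 cubic metres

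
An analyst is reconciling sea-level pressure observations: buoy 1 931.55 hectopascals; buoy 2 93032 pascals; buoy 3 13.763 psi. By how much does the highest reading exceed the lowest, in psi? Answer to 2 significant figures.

buoy 1: 931.55 hPa = 13.5110 psi.
buoy 2: 93032 Pa = 13.4932 psi.
Spread: 13.7630 − 13.4932 = 0.27 psi.

0.27 psi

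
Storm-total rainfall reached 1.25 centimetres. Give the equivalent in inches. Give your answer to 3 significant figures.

1 cm = 0.393701 in, so 1.25 × 0.393701 = 0.492 in.

0.492 in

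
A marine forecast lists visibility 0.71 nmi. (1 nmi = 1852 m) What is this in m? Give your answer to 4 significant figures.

1315 m

1 nmi = 1852 m, so 0.71 × 1852 = 1315 m.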